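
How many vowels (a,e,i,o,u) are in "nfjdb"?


Input: nfjdb
Checking each character:
  'n' at position 0: consonant
  'f' at position 1: consonant
  'j' at position 2: consonant
  'd' at position 3: consonant
  'b' at position 4: consonant
Total vowels: 0

0


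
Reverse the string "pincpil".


Input: pincpil
Reading characters right to left:
  Position 6: 'l'
  Position 5: 'i'
  Position 4: 'p'
  Position 3: 'c'
  Position 2: 'n'
  Position 1: 'i'
  Position 0: 'p'
Reversed: lipcnip

lipcnip


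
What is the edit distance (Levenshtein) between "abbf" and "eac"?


Computing edit distance: "abbf" -> "eac"
DP table:
           e    a    c
      0    1    2    3
  a   1    1    1    2
  b   2    2    2    2
  b   3    3    3    3
  f   4    4    4    4
Edit distance = dp[4][3] = 4

4


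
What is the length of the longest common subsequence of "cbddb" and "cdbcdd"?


LCS of "cbddb" and "cdbcdd"
DP table:
           c    d    b    c    d    d
      0    0    0    0    0    0    0
  c   0    1    1    1    1    1    1
  b   0    1    1    2    2    2    2
  d   0    1    2    2    2    3    3
  d   0    1    2    2    2    3    4
  b   0    1    2    3    3    3    4
LCS length = dp[5][6] = 4

4


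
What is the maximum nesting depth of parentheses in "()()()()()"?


Input: "()()()()()"
Tracking depth:
  Position 0 '(': depth becomes 1
  Position 1 ')': depth becomes 0
  Position 2 '(': depth becomes 1
  Position 3 ')': depth becomes 0
  Position 4 '(': depth becomes 1
  Position 5 ')': depth becomes 0
  Position 6 '(': depth becomes 1
  Position 7 ')': depth becomes 0
  Position 8 '(': depth becomes 1
  Position 9 ')': depth becomes 0
Maximum depth reached: 1

1


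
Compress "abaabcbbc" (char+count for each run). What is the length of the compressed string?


Input: abaabcbbc
Runs:
  'a' x 1 => "a1"
  'b' x 1 => "b1"
  'a' x 2 => "a2"
  'b' x 1 => "b1"
  'c' x 1 => "c1"
  'b' x 2 => "b2"
  'c' x 1 => "c1"
Compressed: "a1b1a2b1c1b2c1"
Compressed length: 14

14


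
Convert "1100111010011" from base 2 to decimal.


Input: "1100111010011" in base 2
Positional expansion:
  Digit '1' (value 1) x 2^12 = 4096
  Digit '1' (value 1) x 2^11 = 2048
  Digit '0' (value 0) x 2^10 = 0
  Digit '0' (value 0) x 2^9 = 0
  Digit '1' (value 1) x 2^8 = 256
  Digit '1' (value 1) x 2^7 = 128
  Digit '1' (value 1) x 2^6 = 64
  Digit '0' (value 0) x 2^5 = 0
  Digit '1' (value 1) x 2^4 = 16
  Digit '0' (value 0) x 2^3 = 0
  Digit '0' (value 0) x 2^2 = 0
  Digit '1' (value 1) x 2^1 = 2
  Digit '1' (value 1) x 2^0 = 1
Sum = 6611

6611


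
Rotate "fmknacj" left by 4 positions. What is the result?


Input: "fmknacj", rotate left by 4
First 4 characters: "fmkn"
Remaining characters: "acj"
Concatenate remaining + first: "acj" + "fmkn" = "acjfmkn"

acjfmkn


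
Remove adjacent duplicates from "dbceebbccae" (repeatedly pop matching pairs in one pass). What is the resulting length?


Input: dbceebbccae
Stack-based adjacent duplicate removal:
  Read 'd': push. Stack: d
  Read 'b': push. Stack: db
  Read 'c': push. Stack: dbc
  Read 'e': push. Stack: dbce
  Read 'e': matches stack top 'e' => pop. Stack: dbc
  Read 'b': push. Stack: dbcb
  Read 'b': matches stack top 'b' => pop. Stack: dbc
  Read 'c': matches stack top 'c' => pop. Stack: db
  Read 'c': push. Stack: dbc
  Read 'a': push. Stack: dbca
  Read 'e': push. Stack: dbcae
Final stack: "dbcae" (length 5)

5


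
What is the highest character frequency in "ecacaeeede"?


Input: ecacaeeede
Character counts:
  'a': 2
  'c': 2
  'd': 1
  'e': 5
Maximum frequency: 5

5


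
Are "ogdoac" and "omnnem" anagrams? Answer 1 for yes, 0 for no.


Strings: "ogdoac", "omnnem"
Sorted first:  acdgoo
Sorted second: emmnno
Differ at position 0: 'a' vs 'e' => not anagrams

0


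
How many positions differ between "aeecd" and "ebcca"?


Comparing "aeecd" and "ebcca" position by position:
  Position 0: 'a' vs 'e' => DIFFER
  Position 1: 'e' vs 'b' => DIFFER
  Position 2: 'e' vs 'c' => DIFFER
  Position 3: 'c' vs 'c' => same
  Position 4: 'd' vs 'a' => DIFFER
Positions that differ: 4

4


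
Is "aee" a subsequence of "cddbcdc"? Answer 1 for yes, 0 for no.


Check if "aee" is a subsequence of "cddbcdc"
Greedy scan:
  Position 0 ('c'): no match needed
  Position 1 ('d'): no match needed
  Position 2 ('d'): no match needed
  Position 3 ('b'): no match needed
  Position 4 ('c'): no match needed
  Position 5 ('d'): no match needed
  Position 6 ('c'): no match needed
Only matched 0/3 characters => not a subsequence

0


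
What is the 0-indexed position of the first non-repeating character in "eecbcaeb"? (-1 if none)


Input: eecbcaeb
Character frequencies:
  'a': 1
  'b': 2
  'c': 2
  'e': 3
Scanning left to right for freq == 1:
  Position 0 ('e'): freq=3, skip
  Position 1 ('e'): freq=3, skip
  Position 2 ('c'): freq=2, skip
  Position 3 ('b'): freq=2, skip
  Position 4 ('c'): freq=2, skip
  Position 5 ('a'): unique! => answer = 5

5


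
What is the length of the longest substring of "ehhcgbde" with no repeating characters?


Input: "ehhcgbde"
Sliding window (track last position of each char):
  Position 0 ('e'): window [0,0] length 1 -- new best
  Position 1 ('h'): window [0,1] length 2 -- new best
  Position 2 ('h'): repeat (last at 1), move window start to 2
  Position 2 ('h'): window [2,2] length 1
  Position 3 ('c'): window [2,3] length 2
  Position 4 ('g'): window [2,4] length 3 -- new best
  Position 5 ('b'): window [2,5] length 4 -- new best
  Position 6 ('d'): window [2,6] length 5 -- new best
  Position 7 ('e'): window [2,7] length 6 -- new best
Longest substring with no repeats: "hcgbde" with length 6

6


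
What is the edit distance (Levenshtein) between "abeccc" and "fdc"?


Computing edit distance: "abeccc" -> "fdc"
DP table:
           f    d    c
      0    1    2    3
  a   1    1    2    3
  b   2    2    2    3
  e   3    3    3    3
  c   4    4    4    3
  c   5    5    5    4
  c   6    6    6    5
Edit distance = dp[6][3] = 5

5


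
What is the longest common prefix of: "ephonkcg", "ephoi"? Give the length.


Words: ephonkcg, ephoi
  Position 0: all 'e' => match
  Position 1: all 'p' => match
  Position 2: all 'h' => match
  Position 3: all 'o' => match
  Position 4: ('n', 'i') => mismatch, stop
LCP = "epho" (length 4)

4


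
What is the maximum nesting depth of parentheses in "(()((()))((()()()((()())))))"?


Input: "(()((()))((()()()((()())))))"
Tracking depth:
  Position 0 '(': depth becomes 1
  Position 1 '(': depth becomes 2
  Position 2 ')': depth becomes 1
  Position 3 '(': depth becomes 2
  Position 4 '(': depth becomes 3
  Position 5 '(': depth becomes 4
  Position 6 ')': depth becomes 3
  Position 7 ')': depth becomes 2
  Position 8 ')': depth becomes 1
  Position 9 '(': depth becomes 2
  Position 10 '(': depth becomes 3
  Position 11 '(': depth becomes 4
  Position 12 ')': depth becomes 3
  Position 13 '(': depth becomes 4
  Position 14 ')': depth becomes 3
  Position 15 '(': depth becomes 4
  Position 16 ')': depth becomes 3
  Position 17 '(': depth becomes 4
  Position 18 '(': depth becomes 5
  Position 19 '(': depth becomes 6
  Position 20 ')': depth becomes 5
  Position 21 '(': depth becomes 6
  Position 22 ')': depth becomes 5
  Position 23 ')': depth becomes 4
  Position 24 ')': depth becomes 3
  Position 25 ')': depth becomes 2
  Position 26 ')': depth becomes 1
  Position 27 ')': depth becomes 0
Maximum depth reached: 6

6


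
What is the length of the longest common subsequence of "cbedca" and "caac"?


LCS of "cbedca" and "caac"
DP table:
           c    a    a    c
      0    0    0    0    0
  c   0    1    1    1    1
  b   0    1    1    1    1
  e   0    1    1    1    1
  d   0    1    1    1    1
  c   0    1    1    1    2
  a   0    1    2    2    2
LCS length = dp[6][4] = 2

2


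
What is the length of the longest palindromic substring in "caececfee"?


Input: "caececfee"
Checking substrings for palindromes:
  [2:5] "ece" (len 3) => palindrome
  [3:6] "cec" (len 3) => palindrome
  [7:9] "ee" (len 2) => palindrome
Longest palindromic substring: "ece" with length 3

3


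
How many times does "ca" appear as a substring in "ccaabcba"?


Searching for "ca" in "ccaabcba"
Scanning each position:
  Position 0: "cc" => no
  Position 1: "ca" => MATCH
  Position 2: "aa" => no
  Position 3: "ab" => no
  Position 4: "bc" => no
  Position 5: "cb" => no
  Position 6: "ba" => no
Total occurrences: 1

1


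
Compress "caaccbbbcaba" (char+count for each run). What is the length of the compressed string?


Input: caaccbbbcaba
Runs:
  'c' x 1 => "c1"
  'a' x 2 => "a2"
  'c' x 2 => "c2"
  'b' x 3 => "b3"
  'c' x 1 => "c1"
  'a' x 1 => "a1"
  'b' x 1 => "b1"
  'a' x 1 => "a1"
Compressed: "c1a2c2b3c1a1b1a1"
Compressed length: 16

16


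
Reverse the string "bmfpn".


Input: bmfpn
Reading characters right to left:
  Position 4: 'n'
  Position 3: 'p'
  Position 2: 'f'
  Position 1: 'm'
  Position 0: 'b'
Reversed: npfmb

npfmb


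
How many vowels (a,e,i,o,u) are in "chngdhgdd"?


Input: chngdhgdd
Checking each character:
  'c' at position 0: consonant
  'h' at position 1: consonant
  'n' at position 2: consonant
  'g' at position 3: consonant
  'd' at position 4: consonant
  'h' at position 5: consonant
  'g' at position 6: consonant
  'd' at position 7: consonant
  'd' at position 8: consonant
Total vowels: 0

0


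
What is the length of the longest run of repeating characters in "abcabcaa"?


Input: "abcabcaa"
Scanning for longest run:
  Position 1 ('b'): new char, reset run to 1
  Position 2 ('c'): new char, reset run to 1
  Position 3 ('a'): new char, reset run to 1
  Position 4 ('b'): new char, reset run to 1
  Position 5 ('c'): new char, reset run to 1
  Position 6 ('a'): new char, reset run to 1
  Position 7 ('a'): continues run of 'a', length=2
Longest run: 'a' with length 2

2


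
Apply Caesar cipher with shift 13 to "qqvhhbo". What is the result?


Caesar cipher: shift "qqvhhbo" by 13
  'q' (pos 16) + 13 = pos 3 = 'd'
  'q' (pos 16) + 13 = pos 3 = 'd'
  'v' (pos 21) + 13 = pos 8 = 'i'
  'h' (pos 7) + 13 = pos 20 = 'u'
  'h' (pos 7) + 13 = pos 20 = 'u'
  'b' (pos 1) + 13 = pos 14 = 'o'
  'o' (pos 14) + 13 = pos 1 = 'b'
Result: ddiuuob

ddiuuob


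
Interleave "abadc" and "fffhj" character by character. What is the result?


Interleaving "abadc" and "fffhj":
  Position 0: 'a' from first, 'f' from second => "af"
  Position 1: 'b' from first, 'f' from second => "bf"
  Position 2: 'a' from first, 'f' from second => "af"
  Position 3: 'd' from first, 'h' from second => "dh"
  Position 4: 'c' from first, 'j' from second => "cj"
Result: afbfafdhcj

afbfafdhcj


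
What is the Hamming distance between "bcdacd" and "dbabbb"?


Comparing "bcdacd" and "dbabbb" position by position:
  Position 0: 'b' vs 'd' => differ
  Position 1: 'c' vs 'b' => differ
  Position 2: 'd' vs 'a' => differ
  Position 3: 'a' vs 'b' => differ
  Position 4: 'c' vs 'b' => differ
  Position 5: 'd' vs 'b' => differ
Total differences (Hamming distance): 6

6


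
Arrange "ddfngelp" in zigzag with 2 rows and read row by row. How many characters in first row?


Zigzag "ddfngelp" into 2 rows:
Placing characters:
  'd' => row 0
  'd' => row 1
  'f' => row 0
  'n' => row 1
  'g' => row 0
  'e' => row 1
  'l' => row 0
  'p' => row 1
Rows:
  Row 0: "dfgl"
  Row 1: "dnep"
First row length: 4

4


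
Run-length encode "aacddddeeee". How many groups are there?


Input: aacddddeeee
Scanning for consecutive runs:
  Group 1: 'a' x 2 (positions 0-1)
  Group 2: 'c' x 1 (positions 2-2)
  Group 3: 'd' x 4 (positions 3-6)
  Group 4: 'e' x 4 (positions 7-10)
Total groups: 4

4


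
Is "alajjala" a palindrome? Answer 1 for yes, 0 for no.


Input: alajjala
Reversed: alajjala
  Compare pos 0 ('a') with pos 7 ('a'): match
  Compare pos 1 ('l') with pos 6 ('l'): match
  Compare pos 2 ('a') with pos 5 ('a'): match
  Compare pos 3 ('j') with pos 4 ('j'): match
Result: palindrome

1


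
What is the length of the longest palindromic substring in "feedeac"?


Input: "feedeac"
Checking substrings for palindromes:
  [2:5] "ede" (len 3) => palindrome
  [1:3] "ee" (len 2) => palindrome
Longest palindromic substring: "ede" with length 3

3


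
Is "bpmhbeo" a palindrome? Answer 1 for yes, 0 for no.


Input: bpmhbeo
Reversed: oebhmpb
  Compare pos 0 ('b') with pos 6 ('o'): MISMATCH
  Compare pos 1 ('p') with pos 5 ('e'): MISMATCH
  Compare pos 2 ('m') with pos 4 ('b'): MISMATCH
Result: not a palindrome

0


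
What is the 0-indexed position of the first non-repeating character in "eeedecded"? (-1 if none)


Input: eeedecded
Character frequencies:
  'c': 1
  'd': 3
  'e': 5
Scanning left to right for freq == 1:
  Position 0 ('e'): freq=5, skip
  Position 1 ('e'): freq=5, skip
  Position 2 ('e'): freq=5, skip
  Position 3 ('d'): freq=3, skip
  Position 4 ('e'): freq=5, skip
  Position 5 ('c'): unique! => answer = 5

5


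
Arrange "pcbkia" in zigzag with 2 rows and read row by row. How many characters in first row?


Zigzag "pcbkia" into 2 rows:
Placing characters:
  'p' => row 0
  'c' => row 1
  'b' => row 0
  'k' => row 1
  'i' => row 0
  'a' => row 1
Rows:
  Row 0: "pbi"
  Row 1: "cka"
First row length: 3

3


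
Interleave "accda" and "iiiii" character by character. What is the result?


Interleaving "accda" and "iiiii":
  Position 0: 'a' from first, 'i' from second => "ai"
  Position 1: 'c' from first, 'i' from second => "ci"
  Position 2: 'c' from first, 'i' from second => "ci"
  Position 3: 'd' from first, 'i' from second => "di"
  Position 4: 'a' from first, 'i' from second => "ai"
Result: aicicidiai

aicicidiai


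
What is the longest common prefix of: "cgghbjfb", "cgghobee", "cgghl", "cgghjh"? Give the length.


Words: cgghbjfb, cgghobee, cgghl, cgghjh
  Position 0: all 'c' => match
  Position 1: all 'g' => match
  Position 2: all 'g' => match
  Position 3: all 'h' => match
  Position 4: ('b', 'o', 'l', 'j') => mismatch, stop
LCP = "cggh" (length 4)

4


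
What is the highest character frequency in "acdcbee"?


Input: acdcbee
Character counts:
  'a': 1
  'b': 1
  'c': 2
  'd': 1
  'e': 2
Maximum frequency: 2

2


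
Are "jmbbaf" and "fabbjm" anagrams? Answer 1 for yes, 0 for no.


Strings: "jmbbaf", "fabbjm"
Sorted first:  abbfjm
Sorted second: abbfjm
Sorted forms match => anagrams

1


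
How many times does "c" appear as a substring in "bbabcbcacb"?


Searching for "c" in "bbabcbcacb"
Scanning each position:
  Position 0: "b" => no
  Position 1: "b" => no
  Position 2: "a" => no
  Position 3: "b" => no
  Position 4: "c" => MATCH
  Position 5: "b" => no
  Position 6: "c" => MATCH
  Position 7: "a" => no
  Position 8: "c" => MATCH
  Position 9: "b" => no
Total occurrences: 3

3


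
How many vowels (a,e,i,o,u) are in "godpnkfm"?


Input: godpnkfm
Checking each character:
  'g' at position 0: consonant
  'o' at position 1: vowel (running total: 1)
  'd' at position 2: consonant
  'p' at position 3: consonant
  'n' at position 4: consonant
  'k' at position 5: consonant
  'f' at position 6: consonant
  'm' at position 7: consonant
Total vowels: 1

1


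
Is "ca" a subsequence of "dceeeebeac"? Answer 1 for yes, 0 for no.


Check if "ca" is a subsequence of "dceeeebeac"
Greedy scan:
  Position 0 ('d'): no match needed
  Position 1 ('c'): matches sub[0] = 'c'
  Position 2 ('e'): no match needed
  Position 3 ('e'): no match needed
  Position 4 ('e'): no match needed
  Position 5 ('e'): no match needed
  Position 6 ('b'): no match needed
  Position 7 ('e'): no match needed
  Position 8 ('a'): matches sub[1] = 'a'
  Position 9 ('c'): no match needed
All 2 characters matched => is a subsequence

1


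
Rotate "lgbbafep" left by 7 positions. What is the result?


Input: "lgbbafep", rotate left by 7
First 7 characters: "lgbbafe"
Remaining characters: "p"
Concatenate remaining + first: "p" + "lgbbafe" = "plgbbafe"

plgbbafe


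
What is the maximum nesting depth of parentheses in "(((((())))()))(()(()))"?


Input: "(((((())))()))(()(()))"
Tracking depth:
  Position 0 '(': depth becomes 1
  Position 1 '(': depth becomes 2
  Position 2 '(': depth becomes 3
  Position 3 '(': depth becomes 4
  Position 4 '(': depth becomes 5
  Position 5 '(': depth becomes 6
  Position 6 ')': depth becomes 5
  Position 7 ')': depth becomes 4
  Position 8 ')': depth becomes 3
  Position 9 ')': depth becomes 2
  Position 10 '(': depth becomes 3
  Position 11 ')': depth becomes 2
  Position 12 ')': depth becomes 1
  Position 13 ')': depth becomes 0
  Position 14 '(': depth becomes 1
  Position 15 '(': depth becomes 2
  Position 16 ')': depth becomes 1
  Position 17 '(': depth becomes 2
  Position 18 '(': depth becomes 3
  Position 19 ')': depth becomes 2
  Position 20 ')': depth becomes 1
  Position 21 ')': depth becomes 0
Maximum depth reached: 6

6


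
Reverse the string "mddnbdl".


Input: mddnbdl
Reading characters right to left:
  Position 6: 'l'
  Position 5: 'd'
  Position 4: 'b'
  Position 3: 'n'
  Position 2: 'd'
  Position 1: 'd'
  Position 0: 'm'
Reversed: ldbnddm

ldbnddm


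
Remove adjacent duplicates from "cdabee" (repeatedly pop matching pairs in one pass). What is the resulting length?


Input: cdabee
Stack-based adjacent duplicate removal:
  Read 'c': push. Stack: c
  Read 'd': push. Stack: cd
  Read 'a': push. Stack: cda
  Read 'b': push. Stack: cdab
  Read 'e': push. Stack: cdabe
  Read 'e': matches stack top 'e' => pop. Stack: cdab
Final stack: "cdab" (length 4)

4


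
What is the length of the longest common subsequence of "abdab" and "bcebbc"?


LCS of "abdab" and "bcebbc"
DP table:
           b    c    e    b    b    c
      0    0    0    0    0    0    0
  a   0    0    0    0    0    0    0
  b   0    1    1    1    1    1    1
  d   0    1    1    1    1    1    1
  a   0    1    1    1    1    1    1
  b   0    1    1    1    2    2    2
LCS length = dp[5][6] = 2

2


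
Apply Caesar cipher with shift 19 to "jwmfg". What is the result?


Caesar cipher: shift "jwmfg" by 19
  'j' (pos 9) + 19 = pos 2 = 'c'
  'w' (pos 22) + 19 = pos 15 = 'p'
  'm' (pos 12) + 19 = pos 5 = 'f'
  'f' (pos 5) + 19 = pos 24 = 'y'
  'g' (pos 6) + 19 = pos 25 = 'z'
Result: cpfyz

cpfyz


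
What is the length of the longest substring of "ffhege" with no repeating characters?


Input: "ffhege"
Sliding window (track last position of each char):
  Position 0 ('f'): window [0,0] length 1 -- new best
  Position 1 ('f'): repeat (last at 0), move window start to 1
  Position 1 ('f'): window [1,1] length 1
  Position 2 ('h'): window [1,2] length 2 -- new best
  Position 3 ('e'): window [1,3] length 3 -- new best
  Position 4 ('g'): window [1,4] length 4 -- new best
  Position 5 ('e'): repeat (last at 3), move window start to 4
  Position 5 ('e'): window [4,5] length 2
Longest substring with no repeats: "fheg" with length 4

4


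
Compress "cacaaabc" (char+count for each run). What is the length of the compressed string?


Input: cacaaabc
Runs:
  'c' x 1 => "c1"
  'a' x 1 => "a1"
  'c' x 1 => "c1"
  'a' x 3 => "a3"
  'b' x 1 => "b1"
  'c' x 1 => "c1"
Compressed: "c1a1c1a3b1c1"
Compressed length: 12

12


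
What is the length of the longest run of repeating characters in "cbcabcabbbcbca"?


Input: "cbcabcabbbcbca"
Scanning for longest run:
  Position 1 ('b'): new char, reset run to 1
  Position 2 ('c'): new char, reset run to 1
  Position 3 ('a'): new char, reset run to 1
  Position 4 ('b'): new char, reset run to 1
  Position 5 ('c'): new char, reset run to 1
  Position 6 ('a'): new char, reset run to 1
  Position 7 ('b'): new char, reset run to 1
  Position 8 ('b'): continues run of 'b', length=2
  Position 9 ('b'): continues run of 'b', length=3
  Position 10 ('c'): new char, reset run to 1
  Position 11 ('b'): new char, reset run to 1
  Position 12 ('c'): new char, reset run to 1
  Position 13 ('a'): new char, reset run to 1
Longest run: 'b' with length 3

3


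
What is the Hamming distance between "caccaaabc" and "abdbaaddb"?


Comparing "caccaaabc" and "abdbaaddb" position by position:
  Position 0: 'c' vs 'a' => differ
  Position 1: 'a' vs 'b' => differ
  Position 2: 'c' vs 'd' => differ
  Position 3: 'c' vs 'b' => differ
  Position 4: 'a' vs 'a' => same
  Position 5: 'a' vs 'a' => same
  Position 6: 'a' vs 'd' => differ
  Position 7: 'b' vs 'd' => differ
  Position 8: 'c' vs 'b' => differ
Total differences (Hamming distance): 7

7


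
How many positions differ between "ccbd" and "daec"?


Comparing "ccbd" and "daec" position by position:
  Position 0: 'c' vs 'd' => DIFFER
  Position 1: 'c' vs 'a' => DIFFER
  Position 2: 'b' vs 'e' => DIFFER
  Position 3: 'd' vs 'c' => DIFFER
Positions that differ: 4

4


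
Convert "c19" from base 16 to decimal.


Input: "c19" in base 16
Positional expansion:
  Digit 'c' (value 12) x 16^2 = 3072
  Digit '1' (value 1) x 16^1 = 16
  Digit '9' (value 9) x 16^0 = 9
Sum = 3097

3097


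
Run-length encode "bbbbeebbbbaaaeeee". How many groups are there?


Input: bbbbeebbbbaaaeeee
Scanning for consecutive runs:
  Group 1: 'b' x 4 (positions 0-3)
  Group 2: 'e' x 2 (positions 4-5)
  Group 3: 'b' x 4 (positions 6-9)
  Group 4: 'a' x 3 (positions 10-12)
  Group 5: 'e' x 4 (positions 13-16)
Total groups: 5

5


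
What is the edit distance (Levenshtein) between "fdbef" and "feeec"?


Computing edit distance: "fdbef" -> "feeec"
DP table:
           f    e    e    e    c
      0    1    2    3    4    5
  f   1    0    1    2    3    4
  d   2    1    1    2    3    4
  b   3    2    2    2    3    4
  e   4    3    2    2    2    3
  f   5    4    3    3    3    3
Edit distance = dp[5][5] = 3

3


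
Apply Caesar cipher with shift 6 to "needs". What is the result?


Caesar cipher: shift "needs" by 6
  'n' (pos 13) + 6 = pos 19 = 't'
  'e' (pos 4) + 6 = pos 10 = 'k'
  'e' (pos 4) + 6 = pos 10 = 'k'
  'd' (pos 3) + 6 = pos 9 = 'j'
  's' (pos 18) + 6 = pos 24 = 'y'
Result: tkkjy

tkkjy


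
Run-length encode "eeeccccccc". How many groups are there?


Input: eeeccccccc
Scanning for consecutive runs:
  Group 1: 'e' x 3 (positions 0-2)
  Group 2: 'c' x 7 (positions 3-9)
Total groups: 2

2


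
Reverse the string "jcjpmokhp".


Input: jcjpmokhp
Reading characters right to left:
  Position 8: 'p'
  Position 7: 'h'
  Position 6: 'k'
  Position 5: 'o'
  Position 4: 'm'
  Position 3: 'p'
  Position 2: 'j'
  Position 1: 'c'
  Position 0: 'j'
Reversed: phkompjcj

phkompjcj


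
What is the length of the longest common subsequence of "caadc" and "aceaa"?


LCS of "caadc" and "aceaa"
DP table:
           a    c    e    a    a
      0    0    0    0    0    0
  c   0    0    1    1    1    1
  a   0    1    1    1    2    2
  a   0    1    1    1    2    3
  d   0    1    1    1    2    3
  c   0    1    2    2    2    3
LCS length = dp[5][5] = 3

3


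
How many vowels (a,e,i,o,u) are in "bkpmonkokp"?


Input: bkpmonkokp
Checking each character:
  'b' at position 0: consonant
  'k' at position 1: consonant
  'p' at position 2: consonant
  'm' at position 3: consonant
  'o' at position 4: vowel (running total: 1)
  'n' at position 5: consonant
  'k' at position 6: consonant
  'o' at position 7: vowel (running total: 2)
  'k' at position 8: consonant
  'p' at position 9: consonant
Total vowels: 2

2


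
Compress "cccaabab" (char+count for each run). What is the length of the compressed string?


Input: cccaabab
Runs:
  'c' x 3 => "c3"
  'a' x 2 => "a2"
  'b' x 1 => "b1"
  'a' x 1 => "a1"
  'b' x 1 => "b1"
Compressed: "c3a2b1a1b1"
Compressed length: 10

10


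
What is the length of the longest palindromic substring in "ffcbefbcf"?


Input: "ffcbefbcf"
Checking substrings for palindromes:
  [0:2] "ff" (len 2) => palindrome
Longest palindromic substring: "ff" with length 2

2


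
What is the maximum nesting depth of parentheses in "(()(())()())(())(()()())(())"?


Input: "(()(())()())(())(()()())(())"
Tracking depth:
  Position 0 '(': depth becomes 1
  Position 1 '(': depth becomes 2
  Position 2 ')': depth becomes 1
  Position 3 '(': depth becomes 2
  Position 4 '(': depth becomes 3
  Position 5 ')': depth becomes 2
  Position 6 ')': depth becomes 1
  Position 7 '(': depth becomes 2
  Position 8 ')': depth becomes 1
  Position 9 '(': depth becomes 2
  Position 10 ')': depth becomes 1
  Position 11 ')': depth becomes 0
  Position 12 '(': depth becomes 1
  Position 13 '(': depth becomes 2
  Position 14 ')': depth becomes 1
  Position 15 ')': depth becomes 0
  Position 16 '(': depth becomes 1
  Position 17 '(': depth becomes 2
  Position 18 ')': depth becomes 1
  Position 19 '(': depth becomes 2
  Position 20 ')': depth becomes 1
  Position 21 '(': depth becomes 2
  Position 22 ')': depth becomes 1
  Position 23 ')': depth becomes 0
  Position 24 '(': depth becomes 1
  Position 25 '(': depth becomes 2
  Position 26 ')': depth becomes 1
  Position 27 ')': depth becomes 0
Maximum depth reached: 3

3


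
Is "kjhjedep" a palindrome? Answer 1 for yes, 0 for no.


Input: kjhjedep
Reversed: pedejhjk
  Compare pos 0 ('k') with pos 7 ('p'): MISMATCH
  Compare pos 1 ('j') with pos 6 ('e'): MISMATCH
  Compare pos 2 ('h') with pos 5 ('d'): MISMATCH
  Compare pos 3 ('j') with pos 4 ('e'): MISMATCH
Result: not a palindrome

0


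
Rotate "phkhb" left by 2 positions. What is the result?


Input: "phkhb", rotate left by 2
First 2 characters: "ph"
Remaining characters: "khb"
Concatenate remaining + first: "khb" + "ph" = "khbph"

khbph


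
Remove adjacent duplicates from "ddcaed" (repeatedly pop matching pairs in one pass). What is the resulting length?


Input: ddcaed
Stack-based adjacent duplicate removal:
  Read 'd': push. Stack: d
  Read 'd': matches stack top 'd' => pop. Stack: (empty)
  Read 'c': push. Stack: c
  Read 'a': push. Stack: ca
  Read 'e': push. Stack: cae
  Read 'd': push. Stack: caed
Final stack: "caed" (length 4)

4


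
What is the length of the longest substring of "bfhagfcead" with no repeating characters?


Input: "bfhagfcead"
Sliding window (track last position of each char):
  Position 0 ('b'): window [0,0] length 1 -- new best
  Position 1 ('f'): window [0,1] length 2 -- new best
  Position 2 ('h'): window [0,2] length 3 -- new best
  Position 3 ('a'): window [0,3] length 4 -- new best
  Position 4 ('g'): window [0,4] length 5 -- new best
  Position 5 ('f'): repeat (last at 1), move window start to 2
  Position 5 ('f'): window [2,5] length 4
  Position 6 ('c'): window [2,6] length 5
  Position 7 ('e'): window [2,7] length 6 -- new best
  Position 8 ('a'): repeat (last at 3), move window start to 4
  Position 8 ('a'): window [4,8] length 5
  Position 9 ('d'): window [4,9] length 6
Longest substring with no repeats: "hagfce" with length 6

6


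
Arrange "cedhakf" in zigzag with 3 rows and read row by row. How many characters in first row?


Zigzag "cedhakf" into 3 rows:
Placing characters:
  'c' => row 0
  'e' => row 1
  'd' => row 2
  'h' => row 1
  'a' => row 0
  'k' => row 1
  'f' => row 2
Rows:
  Row 0: "ca"
  Row 1: "ehk"
  Row 2: "df"
First row length: 2

2


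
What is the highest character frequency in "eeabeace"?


Input: eeabeace
Character counts:
  'a': 2
  'b': 1
  'c': 1
  'e': 4
Maximum frequency: 4

4


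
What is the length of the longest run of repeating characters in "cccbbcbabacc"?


Input: "cccbbcbabacc"
Scanning for longest run:
  Position 1 ('c'): continues run of 'c', length=2
  Position 2 ('c'): continues run of 'c', length=3
  Position 3 ('b'): new char, reset run to 1
  Position 4 ('b'): continues run of 'b', length=2
  Position 5 ('c'): new char, reset run to 1
  Position 6 ('b'): new char, reset run to 1
  Position 7 ('a'): new char, reset run to 1
  Position 8 ('b'): new char, reset run to 1
  Position 9 ('a'): new char, reset run to 1
  Position 10 ('c'): new char, reset run to 1
  Position 11 ('c'): continues run of 'c', length=2
Longest run: 'c' with length 3

3


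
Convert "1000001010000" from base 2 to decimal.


Input: "1000001010000" in base 2
Positional expansion:
  Digit '1' (value 1) x 2^12 = 4096
  Digit '0' (value 0) x 2^11 = 0
  Digit '0' (value 0) x 2^10 = 0
  Digit '0' (value 0) x 2^9 = 0
  Digit '0' (value 0) x 2^8 = 0
  Digit '0' (value 0) x 2^7 = 0
  Digit '1' (value 1) x 2^6 = 64
  Digit '0' (value 0) x 2^5 = 0
  Digit '1' (value 1) x 2^4 = 16
  Digit '0' (value 0) x 2^3 = 0
  Digit '0' (value 0) x 2^2 = 0
  Digit '0' (value 0) x 2^1 = 0
  Digit '0' (value 0) x 2^0 = 0
Sum = 4176

4176


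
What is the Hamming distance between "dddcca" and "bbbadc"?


Comparing "dddcca" and "bbbadc" position by position:
  Position 0: 'd' vs 'b' => differ
  Position 1: 'd' vs 'b' => differ
  Position 2: 'd' vs 'b' => differ
  Position 3: 'c' vs 'a' => differ
  Position 4: 'c' vs 'd' => differ
  Position 5: 'a' vs 'c' => differ
Total differences (Hamming distance): 6

6


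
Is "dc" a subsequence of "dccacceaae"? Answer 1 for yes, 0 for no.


Check if "dc" is a subsequence of "dccacceaae"
Greedy scan:
  Position 0 ('d'): matches sub[0] = 'd'
  Position 1 ('c'): matches sub[1] = 'c'
  Position 2 ('c'): no match needed
  Position 3 ('a'): no match needed
  Position 4 ('c'): no match needed
  Position 5 ('c'): no match needed
  Position 6 ('e'): no match needed
  Position 7 ('a'): no match needed
  Position 8 ('a'): no match needed
  Position 9 ('e'): no match needed
All 2 characters matched => is a subsequence

1


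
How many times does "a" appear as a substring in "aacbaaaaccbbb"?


Searching for "a" in "aacbaaaaccbbb"
Scanning each position:
  Position 0: "a" => MATCH
  Position 1: "a" => MATCH
  Position 2: "c" => no
  Position 3: "b" => no
  Position 4: "a" => MATCH
  Position 5: "a" => MATCH
  Position 6: "a" => MATCH
  Position 7: "a" => MATCH
  Position 8: "c" => no
  Position 9: "c" => no
  Position 10: "b" => no
  Position 11: "b" => no
  Position 12: "b" => no
Total occurrences: 6

6


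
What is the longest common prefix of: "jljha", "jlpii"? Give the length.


Words: jljha, jlpii
  Position 0: all 'j' => match
  Position 1: all 'l' => match
  Position 2: ('j', 'p') => mismatch, stop
LCP = "jl" (length 2)

2


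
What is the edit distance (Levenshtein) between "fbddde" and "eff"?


Computing edit distance: "fbddde" -> "eff"
DP table:
           e    f    f
      0    1    2    3
  f   1    1    1    2
  b   2    2    2    2
  d   3    3    3    3
  d   4    4    4    4
  d   5    5    5    5
  e   6    5    6    6
Edit distance = dp[6][3] = 6

6


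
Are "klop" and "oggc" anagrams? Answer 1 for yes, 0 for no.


Strings: "klop", "oggc"
Sorted first:  klop
Sorted second: cggo
Differ at position 0: 'k' vs 'c' => not anagrams

0


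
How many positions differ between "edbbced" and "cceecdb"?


Comparing "edbbced" and "cceecdb" position by position:
  Position 0: 'e' vs 'c' => DIFFER
  Position 1: 'd' vs 'c' => DIFFER
  Position 2: 'b' vs 'e' => DIFFER
  Position 3: 'b' vs 'e' => DIFFER
  Position 4: 'c' vs 'c' => same
  Position 5: 'e' vs 'd' => DIFFER
  Position 6: 'd' vs 'b' => DIFFER
Positions that differ: 6

6


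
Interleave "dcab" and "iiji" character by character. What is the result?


Interleaving "dcab" and "iiji":
  Position 0: 'd' from first, 'i' from second => "di"
  Position 1: 'c' from first, 'i' from second => "ci"
  Position 2: 'a' from first, 'j' from second => "aj"
  Position 3: 'b' from first, 'i' from second => "bi"
Result: diciajbi

diciajbi


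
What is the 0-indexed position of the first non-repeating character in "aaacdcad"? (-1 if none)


Input: aaacdcad
Character frequencies:
  'a': 4
  'c': 2
  'd': 2
Scanning left to right for freq == 1:
  Position 0 ('a'): freq=4, skip
  Position 1 ('a'): freq=4, skip
  Position 2 ('a'): freq=4, skip
  Position 3 ('c'): freq=2, skip
  Position 4 ('d'): freq=2, skip
  Position 5 ('c'): freq=2, skip
  Position 6 ('a'): freq=4, skip
  Position 7 ('d'): freq=2, skip
  No unique character found => answer = -1

-1


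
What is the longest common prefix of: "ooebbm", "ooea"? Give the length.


Words: ooebbm, ooea
  Position 0: all 'o' => match
  Position 1: all 'o' => match
  Position 2: all 'e' => match
  Position 3: ('b', 'a') => mismatch, stop
LCP = "ooe" (length 3)

3


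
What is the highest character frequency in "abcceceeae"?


Input: abcceceeae
Character counts:
  'a': 2
  'b': 1
  'c': 3
  'e': 4
Maximum frequency: 4

4


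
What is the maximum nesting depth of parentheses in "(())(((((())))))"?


Input: "(())(((((())))))"
Tracking depth:
  Position 0 '(': depth becomes 1
  Position 1 '(': depth becomes 2
  Position 2 ')': depth becomes 1
  Position 3 ')': depth becomes 0
  Position 4 '(': depth becomes 1
  Position 5 '(': depth becomes 2
  Position 6 '(': depth becomes 3
  Position 7 '(': depth becomes 4
  Position 8 '(': depth becomes 5
  Position 9 '(': depth becomes 6
  Position 10 ')': depth becomes 5
  Position 11 ')': depth becomes 4
  Position 12 ')': depth becomes 3
  Position 13 ')': depth becomes 2
  Position 14 ')': depth becomes 1
  Position 15 ')': depth becomes 0
Maximum depth reached: 6

6


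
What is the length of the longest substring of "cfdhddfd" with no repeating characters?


Input: "cfdhddfd"
Sliding window (track last position of each char):
  Position 0 ('c'): window [0,0] length 1 -- new best
  Position 1 ('f'): window [0,1] length 2 -- new best
  Position 2 ('d'): window [0,2] length 3 -- new best
  Position 3 ('h'): window [0,3] length 4 -- new best
  Position 4 ('d'): repeat (last at 2), move window start to 3
  Position 4 ('d'): window [3,4] length 2
  Position 5 ('d'): repeat (last at 4), move window start to 5
  Position 5 ('d'): window [5,5] length 1
  Position 6 ('f'): window [5,6] length 2
  Position 7 ('d'): repeat (last at 5), move window start to 6
  Position 7 ('d'): window [6,7] length 2
Longest substring with no repeats: "cfdh" with length 4

4


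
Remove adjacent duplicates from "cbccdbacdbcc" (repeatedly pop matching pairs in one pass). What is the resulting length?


Input: cbccdbacdbcc
Stack-based adjacent duplicate removal:
  Read 'c': push. Stack: c
  Read 'b': push. Stack: cb
  Read 'c': push. Stack: cbc
  Read 'c': matches stack top 'c' => pop. Stack: cb
  Read 'd': push. Stack: cbd
  Read 'b': push. Stack: cbdb
  Read 'a': push. Stack: cbdba
  Read 'c': push. Stack: cbdbac
  Read 'd': push. Stack: cbdbacd
  Read 'b': push. Stack: cbdbacdb
  Read 'c': push. Stack: cbdbacdbc
  Read 'c': matches stack top 'c' => pop. Stack: cbdbacdb
Final stack: "cbdbacdb" (length 8)

8


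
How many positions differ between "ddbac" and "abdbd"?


Comparing "ddbac" and "abdbd" position by position:
  Position 0: 'd' vs 'a' => DIFFER
  Position 1: 'd' vs 'b' => DIFFER
  Position 2: 'b' vs 'd' => DIFFER
  Position 3: 'a' vs 'b' => DIFFER
  Position 4: 'c' vs 'd' => DIFFER
Positions that differ: 5

5


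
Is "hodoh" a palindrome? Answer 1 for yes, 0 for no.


Input: hodoh
Reversed: hodoh
  Compare pos 0 ('h') with pos 4 ('h'): match
  Compare pos 1 ('o') with pos 3 ('o'): match
Result: palindrome

1


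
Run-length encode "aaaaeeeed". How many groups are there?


Input: aaaaeeeed
Scanning for consecutive runs:
  Group 1: 'a' x 4 (positions 0-3)
  Group 2: 'e' x 4 (positions 4-7)
  Group 3: 'd' x 1 (positions 8-8)
Total groups: 3

3


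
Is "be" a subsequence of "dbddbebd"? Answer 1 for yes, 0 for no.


Check if "be" is a subsequence of "dbddbebd"
Greedy scan:
  Position 0 ('d'): no match needed
  Position 1 ('b'): matches sub[0] = 'b'
  Position 2 ('d'): no match needed
  Position 3 ('d'): no match needed
  Position 4 ('b'): no match needed
  Position 5 ('e'): matches sub[1] = 'e'
  Position 6 ('b'): no match needed
  Position 7 ('d'): no match needed
All 2 characters matched => is a subsequence

1


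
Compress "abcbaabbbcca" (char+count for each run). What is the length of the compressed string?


Input: abcbaabbbcca
Runs:
  'a' x 1 => "a1"
  'b' x 1 => "b1"
  'c' x 1 => "c1"
  'b' x 1 => "b1"
  'a' x 2 => "a2"
  'b' x 3 => "b3"
  'c' x 2 => "c2"
  'a' x 1 => "a1"
Compressed: "a1b1c1b1a2b3c2a1"
Compressed length: 16

16


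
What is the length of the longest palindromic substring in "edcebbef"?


Input: "edcebbef"
Checking substrings for palindromes:
  [3:7] "ebbe" (len 4) => palindrome
  [4:6] "bb" (len 2) => palindrome
Longest palindromic substring: "ebbe" with length 4

4


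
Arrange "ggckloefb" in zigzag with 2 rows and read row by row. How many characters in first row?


Zigzag "ggckloefb" into 2 rows:
Placing characters:
  'g' => row 0
  'g' => row 1
  'c' => row 0
  'k' => row 1
  'l' => row 0
  'o' => row 1
  'e' => row 0
  'f' => row 1
  'b' => row 0
Rows:
  Row 0: "gcleb"
  Row 1: "gkof"
First row length: 5

5


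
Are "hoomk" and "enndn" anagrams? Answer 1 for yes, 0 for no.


Strings: "hoomk", "enndn"
Sorted first:  hkmoo
Sorted second: dennn
Differ at position 0: 'h' vs 'd' => not anagrams

0


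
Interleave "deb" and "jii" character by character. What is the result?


Interleaving "deb" and "jii":
  Position 0: 'd' from first, 'j' from second => "dj"
  Position 1: 'e' from first, 'i' from second => "ei"
  Position 2: 'b' from first, 'i' from second => "bi"
Result: djeibi

djeibi


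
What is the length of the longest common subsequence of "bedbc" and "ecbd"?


LCS of "bedbc" and "ecbd"
DP table:
           e    c    b    d
      0    0    0    0    0
  b   0    0    0    1    1
  e   0    1    1    1    1
  d   0    1    1    1    2
  b   0    1    1    2    2
  c   0    1    2    2    2
LCS length = dp[5][4] = 2

2


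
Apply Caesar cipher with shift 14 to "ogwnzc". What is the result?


Caesar cipher: shift "ogwnzc" by 14
  'o' (pos 14) + 14 = pos 2 = 'c'
  'g' (pos 6) + 14 = pos 20 = 'u'
  'w' (pos 22) + 14 = pos 10 = 'k'
  'n' (pos 13) + 14 = pos 1 = 'b'
  'z' (pos 25) + 14 = pos 13 = 'n'
  'c' (pos 2) + 14 = pos 16 = 'q'
Result: cukbnq

cukbnq


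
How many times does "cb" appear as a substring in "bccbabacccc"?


Searching for "cb" in "bccbabacccc"
Scanning each position:
  Position 0: "bc" => no
  Position 1: "cc" => no
  Position 2: "cb" => MATCH
  Position 3: "ba" => no
  Position 4: "ab" => no
  Position 5: "ba" => no
  Position 6: "ac" => no
  Position 7: "cc" => no
  Position 8: "cc" => no
  Position 9: "cc" => no
Total occurrences: 1

1


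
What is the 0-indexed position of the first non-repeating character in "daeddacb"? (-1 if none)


Input: daeddacb
Character frequencies:
  'a': 2
  'b': 1
  'c': 1
  'd': 3
  'e': 1
Scanning left to right for freq == 1:
  Position 0 ('d'): freq=3, skip
  Position 1 ('a'): freq=2, skip
  Position 2 ('e'): unique! => answer = 2

2


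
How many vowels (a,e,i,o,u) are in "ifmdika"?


Input: ifmdika
Checking each character:
  'i' at position 0: vowel (running total: 1)
  'f' at position 1: consonant
  'm' at position 2: consonant
  'd' at position 3: consonant
  'i' at position 4: vowel (running total: 2)
  'k' at position 5: consonant
  'a' at position 6: vowel (running total: 3)
Total vowels: 3

3


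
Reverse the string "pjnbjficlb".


Input: pjnbjficlb
Reading characters right to left:
  Position 9: 'b'
  Position 8: 'l'
  Position 7: 'c'
  Position 6: 'i'
  Position 5: 'f'
  Position 4: 'j'
  Position 3: 'b'
  Position 2: 'n'
  Position 1: 'j'
  Position 0: 'p'
Reversed: blcifjbnjp

blcifjbnjp


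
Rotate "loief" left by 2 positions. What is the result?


Input: "loief", rotate left by 2
First 2 characters: "lo"
Remaining characters: "ief"
Concatenate remaining + first: "ief" + "lo" = "ieflo"

ieflo


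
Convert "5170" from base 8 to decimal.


Input: "5170" in base 8
Positional expansion:
  Digit '5' (value 5) x 8^3 = 2560
  Digit '1' (value 1) x 8^2 = 64
  Digit '7' (value 7) x 8^1 = 56
  Digit '0' (value 0) x 8^0 = 0
Sum = 2680

2680


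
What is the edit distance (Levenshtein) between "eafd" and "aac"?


Computing edit distance: "eafd" -> "aac"
DP table:
           a    a    c
      0    1    2    3
  e   1    1    2    3
  a   2    1    1    2
  f   3    2    2    2
  d   4    3    3    3
Edit distance = dp[4][3] = 3

3
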